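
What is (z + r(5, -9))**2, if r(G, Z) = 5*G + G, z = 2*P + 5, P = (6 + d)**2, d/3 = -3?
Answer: 2809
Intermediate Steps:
d = -9 (d = 3*(-3) = -9)
P = 9 (P = (6 - 9)**2 = (-3)**2 = 9)
z = 23 (z = 2*9 + 5 = 18 + 5 = 23)
r(G, Z) = 6*G
(z + r(5, -9))**2 = (23 + 6*5)**2 = (23 + 30)**2 = 53**2 = 2809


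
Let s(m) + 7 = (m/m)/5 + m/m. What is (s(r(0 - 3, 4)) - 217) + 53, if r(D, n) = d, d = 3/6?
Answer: -849/5 ≈ -169.80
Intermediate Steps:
d = 1/2 (d = 3*(1/6) = 1/2 ≈ 0.50000)
r(D, n) = 1/2
s(m) = -29/5 (s(m) = -7 + ((m/m)/5 + m/m) = -7 + (1*(1/5) + 1) = -7 + (1/5 + 1) = -7 + 6/5 = -29/5)
(s(r(0 - 3, 4)) - 217) + 53 = (-29/5 - 217) + 53 = -1114/5 + 53 = -849/5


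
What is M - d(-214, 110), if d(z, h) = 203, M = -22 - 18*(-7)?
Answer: -99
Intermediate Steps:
M = 104 (M = -22 + 126 = 104)
M - d(-214, 110) = 104 - 1*203 = 104 - 203 = -99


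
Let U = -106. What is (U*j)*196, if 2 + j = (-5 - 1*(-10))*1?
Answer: -62328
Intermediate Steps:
j = 3 (j = -2 + (-5 - 1*(-10))*1 = -2 + (-5 + 10)*1 = -2 + 5*1 = -2 + 5 = 3)
(U*j)*196 = -106*3*196 = -318*196 = -62328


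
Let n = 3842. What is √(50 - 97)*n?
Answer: 3842*I*√47 ≈ 26339.0*I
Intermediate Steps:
√(50 - 97)*n = √(50 - 97)*3842 = √(-47)*3842 = (I*√47)*3842 = 3842*I*√47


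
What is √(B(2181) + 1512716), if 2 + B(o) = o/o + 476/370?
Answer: √51772714905/185 ≈ 1229.9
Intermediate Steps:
B(o) = 53/185 (B(o) = -2 + (o/o + 476/370) = -2 + (1 + 476*(1/370)) = -2 + (1 + 238/185) = -2 + 423/185 = 53/185)
√(B(2181) + 1512716) = √(53/185 + 1512716) = √(279852513/185) = √51772714905/185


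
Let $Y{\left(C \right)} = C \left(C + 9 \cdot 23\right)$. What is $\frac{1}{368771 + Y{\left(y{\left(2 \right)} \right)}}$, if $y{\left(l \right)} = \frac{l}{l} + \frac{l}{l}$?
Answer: $\frac{1}{369189} \approx 2.7086 \cdot 10^{-6}$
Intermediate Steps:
$y{\left(l \right)} = 2$ ($y{\left(l \right)} = 1 + 1 = 2$)
$Y{\left(C \right)} = C \left(207 + C\right)$ ($Y{\left(C \right)} = C \left(C + 207\right) = C \left(207 + C\right)$)
$\frac{1}{368771 + Y{\left(y{\left(2 \right)} \right)}} = \frac{1}{368771 + 2 \left(207 + 2\right)} = \frac{1}{368771 + 2 \cdot 209} = \frac{1}{368771 + 418} = \frac{1}{369189}$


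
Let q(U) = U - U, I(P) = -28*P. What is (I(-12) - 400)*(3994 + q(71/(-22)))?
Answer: -255616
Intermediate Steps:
q(U) = 0
(I(-12) - 400)*(3994 + q(71/(-22))) = (-28*(-12) - 400)*(3994 + 0) = (336 - 400)*3994 = -64*3994 = -255616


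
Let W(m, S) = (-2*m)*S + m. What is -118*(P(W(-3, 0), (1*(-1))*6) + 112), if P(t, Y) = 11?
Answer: -14514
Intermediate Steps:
W(m, S) = m - 2*S*m (W(m, S) = -2*S*m + m = m - 2*S*m)
-118*(P(W(-3, 0), (1*(-1))*6) + 112) = -118*(11 + 112) = -118*123 = -14514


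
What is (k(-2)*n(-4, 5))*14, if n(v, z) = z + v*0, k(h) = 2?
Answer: 140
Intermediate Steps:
n(v, z) = z (n(v, z) = z + 0 = z)
(k(-2)*n(-4, 5))*14 = (2*5)*14 = 10*14 = 140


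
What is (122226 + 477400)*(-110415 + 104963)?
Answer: -3269160952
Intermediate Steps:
(122226 + 477400)*(-110415 + 104963) = 599626*(-5452) = -3269160952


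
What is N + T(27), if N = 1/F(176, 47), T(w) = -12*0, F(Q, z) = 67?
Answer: 1/67 ≈ 0.014925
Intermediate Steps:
T(w) = 0
N = 1/67 ≈ 0.014925
N + T(27) = 1/67 + 0 = 1/67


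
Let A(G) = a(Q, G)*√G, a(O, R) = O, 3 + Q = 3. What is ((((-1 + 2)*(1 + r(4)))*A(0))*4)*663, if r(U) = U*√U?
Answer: 0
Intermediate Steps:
Q = 0 (Q = -3 + 3 = 0)
r(U) = U^(3/2)
A(G) = 0 (A(G) = 0*√G = 0)
((((-1 + 2)*(1 + r(4)))*A(0))*4)*663 = ((((-1 + 2)*(1 + 4^(3/2)))*0)*4)*663 = (((1*(1 + 8))*0)*4)*663 = (((1*9)*0)*4)*663 = ((9*0)*4)*663 = (0*4)*663 = 0*663 = 0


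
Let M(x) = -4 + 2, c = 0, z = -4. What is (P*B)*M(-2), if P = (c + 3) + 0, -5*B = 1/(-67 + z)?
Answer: -6/355 ≈ -0.016901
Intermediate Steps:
B = 1/355 (B = -1/(5*(-67 - 4)) = -⅕/(-71) = -⅕*(-1/71) = 1/355 ≈ 0.0028169)
P = 3 (P = (0 + 3) + 0 = 3 + 0 = 3)
M(x) = -2
(P*B)*M(-2) = (3*(1/355))*(-2) = (3/355)*(-2) = -6/355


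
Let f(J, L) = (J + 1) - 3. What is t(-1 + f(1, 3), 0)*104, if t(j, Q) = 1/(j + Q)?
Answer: -52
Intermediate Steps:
f(J, L) = -2 + J (f(J, L) = (1 + J) - 3 = -2 + J)
t(j, Q) = 1/(Q + j)
t(-1 + f(1, 3), 0)*104 = 104/(0 + (-1 + (-2 + 1))) = 104/(0 + (-1 - 1)) = 104/(0 - 2) = 104/(-2) = -½*104 = -52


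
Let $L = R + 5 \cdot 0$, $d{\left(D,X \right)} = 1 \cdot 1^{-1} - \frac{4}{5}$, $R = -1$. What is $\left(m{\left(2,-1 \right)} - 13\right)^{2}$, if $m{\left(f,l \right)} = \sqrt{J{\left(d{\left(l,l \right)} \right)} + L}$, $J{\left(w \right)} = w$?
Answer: $\frac{841}{5} - \frac{52 i \sqrt{5}}{5} \approx 168.2 - 23.255 i$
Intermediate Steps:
$d{\left(D,X \right)} = \frac{1}{5}$ ($d{\left(D,X \right)} = 1 \cdot 1 - \frac{4}{5} = 1 - \frac{4}{5} = \frac{1}{5}$)
$L = -1$ ($L = -1 + 5 \cdot 0 = -1 + 0 = -1$)
$m{\left(f,l \right)} = \frac{2 i \sqrt{5}}{5}$ ($m{\left(f,l \right)} = \sqrt{\frac{1}{5} - 1} = \sqrt{- \frac{4}{5}} = \frac{2 i \sqrt{5}}{5}$)
$\left(m{\left(2,-1 \right)} - 13\right)^{2} = \left(\frac{2 i \sqrt{5}}{5} - 13\right)^{2} = \left(-13 + \frac{2 i \sqrt{5}}{5}\right)^{2}$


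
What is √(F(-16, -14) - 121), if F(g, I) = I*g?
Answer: √103 ≈ 10.149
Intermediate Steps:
√(F(-16, -14) - 121) = √(-14*(-16) - 121) = √(224 - 121) = √103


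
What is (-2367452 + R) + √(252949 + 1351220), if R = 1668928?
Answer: -698524 + 3*√178241 ≈ -6.9726e+5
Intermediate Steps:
(-2367452 + R) + √(252949 + 1351220) = (-2367452 + 1668928) + √(252949 + 1351220) = -698524 + √1604169 = -698524 + 3*√178241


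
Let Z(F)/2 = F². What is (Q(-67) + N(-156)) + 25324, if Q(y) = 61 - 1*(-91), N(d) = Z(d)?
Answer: 74148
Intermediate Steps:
Z(F) = 2*F²
N(d) = 2*d²
Q(y) = 152 (Q(y) = 61 + 91 = 152)
(Q(-67) + N(-156)) + 25324 = (152 + 2*(-156)²) + 25324 = (152 + 2*24336) + 25324 = (152 + 48672) + 25324 = 48824 + 25324 = 74148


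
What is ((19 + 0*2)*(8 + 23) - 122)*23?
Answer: 10741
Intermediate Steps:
((19 + 0*2)*(8 + 23) - 122)*23 = ((19 + 0)*31 - 122)*23 = (19*31 - 122)*23 = (589 - 122)*23 = 467*23 = 10741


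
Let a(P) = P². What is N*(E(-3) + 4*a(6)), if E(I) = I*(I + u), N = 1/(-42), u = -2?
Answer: -53/14 ≈ -3.7857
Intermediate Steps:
N = -1/42 ≈ -0.023810
E(I) = I*(-2 + I) (E(I) = I*(I - 2) = I*(-2 + I))
N*(E(-3) + 4*a(6)) = -(-3*(-2 - 3) + 4*6²)/42 = -(-3*(-5) + 4*36)/42 = -(15 + 144)/42 = -1/42*159 = -53/14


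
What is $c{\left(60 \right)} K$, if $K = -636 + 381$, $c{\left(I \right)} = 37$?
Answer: $-9435$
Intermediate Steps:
$K = -255$
$c{\left(60 \right)} K = 37 \left(-255\right) = -9435$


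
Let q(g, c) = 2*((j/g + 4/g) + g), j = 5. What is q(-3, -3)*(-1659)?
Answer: 19908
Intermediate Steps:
q(g, c) = 2*g + 18/g (q(g, c) = 2*((5/g + 4/g) + g) = 2*(9/g + g) = 2*(g + 9/g) = 2*g + 18/g)
q(-3, -3)*(-1659) = (2*(-3) + 18/(-3))*(-1659) = (-6 + 18*(-⅓))*(-1659) = (-6 - 6)*(-1659) = -12*(-1659) = 19908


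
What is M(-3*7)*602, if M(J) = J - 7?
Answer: -16856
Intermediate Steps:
M(J) = -7 + J
M(-3*7)*602 = (-7 - 3*7)*602 = (-7 - 21)*602 = -28*602 = -16856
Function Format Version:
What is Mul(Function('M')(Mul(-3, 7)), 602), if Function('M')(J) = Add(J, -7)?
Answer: -16856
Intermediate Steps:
Function('M')(J) = Add(-7, J)
Mul(Function('M')(Mul(-3, 7)), 602) = Mul(Add(-7, Mul(-3, 7)), 602) = Mul(Add(-7, -21), 602) = Mul(-28, 602) = -16856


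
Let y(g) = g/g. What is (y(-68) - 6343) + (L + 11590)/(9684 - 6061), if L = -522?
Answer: -22965998/3623 ≈ -6338.9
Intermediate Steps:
y(g) = 1
(y(-68) - 6343) + (L + 11590)/(9684 - 6061) = (1 - 6343) + (-522 + 11590)/(9684 - 6061) = -6342 + 11068/3623 = -22965998/3623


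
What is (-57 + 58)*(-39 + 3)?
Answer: -36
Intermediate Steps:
(-57 + 58)*(-39 + 3) = 1*(-36) = -36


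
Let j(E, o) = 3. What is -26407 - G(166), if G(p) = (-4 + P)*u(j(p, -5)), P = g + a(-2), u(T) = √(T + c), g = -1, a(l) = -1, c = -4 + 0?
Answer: -26407 + 6*I ≈ -26407.0 + 6.0*I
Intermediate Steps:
c = -4
u(T) = √(-4 + T) (u(T) = √(T - 4) = √(-4 + T))
P = -2 (P = -1 - 1 = -2)
G(p) = -6*I (G(p) = (-4 - 2)*√(-4 + 3) = -6*I)
-26407 - G(166) = -26407 - (-6)*I = -26407 + 6*I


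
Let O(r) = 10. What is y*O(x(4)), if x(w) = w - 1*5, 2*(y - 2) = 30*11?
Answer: 1670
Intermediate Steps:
y = 167 (y = 2 + (30*11)/2 = 2 + (½)*330 = 2 + 165 = 167)
x(w) = -5 + w (x(w) = w - 5 = -5 + w)
y*O(x(4)) = 167*10 = 1670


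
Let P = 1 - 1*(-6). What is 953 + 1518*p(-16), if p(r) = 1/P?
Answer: 8189/7 ≈ 1169.9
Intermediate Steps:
P = 7 (P = 1 + 6 = 7)
p(r) = ⅐ (p(r) = 1/7 = ⅐)
953 + 1518*p(-16) = 953 + 1518*(⅐) = 953 + 1518/7 = 8189/7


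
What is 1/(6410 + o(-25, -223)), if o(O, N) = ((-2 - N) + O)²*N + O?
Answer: -1/8560383 ≈ -1.1682e-7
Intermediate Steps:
o(O, N) = O + N*(-2 + O - N)² (o(O, N) = (-2 + O - N)²*N + O = N*(-2 + O - N)² + O = O + N*(-2 + O - N)²)
1/(6410 + o(-25, -223)) = 1/(6410 + (-25 - 223*(2 - 223 - 1*(-25))²)) = 1/(6410 + (-25 - 223*(2 - 223 + 25)²)) = 1/(6410 + (-25 - 223*(-196)²)) = 1/(6410 + (-25 - 223*38416)) = 1/(6410 + (-25 - 8566768)) = 1/(6410 - 8566793) = 1/(-8560383) = -1/8560383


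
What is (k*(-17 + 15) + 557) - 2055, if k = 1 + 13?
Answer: -1526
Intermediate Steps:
k = 14
(k*(-17 + 15) + 557) - 2055 = (14*(-17 + 15) + 557) - 2055 = (14*(-2) + 557) - 2055 = (-28 + 557) - 2055 = 529 - 2055 = -1526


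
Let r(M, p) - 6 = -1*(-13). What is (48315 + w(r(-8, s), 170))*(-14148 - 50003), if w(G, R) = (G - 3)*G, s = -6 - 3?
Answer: -3118957469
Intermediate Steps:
s = -9
r(M, p) = 19 (r(M, p) = 6 - 1*(-13) = 6 + 13 = 19)
w(G, R) = G*(-3 + G) (w(G, R) = (-3 + G)*G = G*(-3 + G))
(48315 + w(r(-8, s), 170))*(-14148 - 50003) = (48315 + 19*(-3 + 19))*(-14148 - 50003) = (48315 + 19*16)*(-64151) = (48315 + 304)*(-64151) = 48619*(-64151) = -3118957469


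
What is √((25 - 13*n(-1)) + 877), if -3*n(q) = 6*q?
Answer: 2*√219 ≈ 29.597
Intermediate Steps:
n(q) = -2*q
√((25 - 13*n(-1)) + 877) = √((25 - (-26)*(-1)) + 877) = √((25 - 13*2) + 877) = √((25 - 26) + 877) = √(-1 + 877) = √876 = 2*√219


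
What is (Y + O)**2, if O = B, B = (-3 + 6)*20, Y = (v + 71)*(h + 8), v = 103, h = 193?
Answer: 1227381156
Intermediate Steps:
Y = 34974 (Y = (103 + 71)*(193 + 8) = 174*201 = 34974)
B = 60 (B = 3*20 = 60)
O = 60
(Y + O)**2 = (34974 + 60)**2 = 35034**2 = 1227381156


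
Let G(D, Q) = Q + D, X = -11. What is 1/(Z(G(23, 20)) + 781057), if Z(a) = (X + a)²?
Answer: 1/782081 ≈ 1.2786e-6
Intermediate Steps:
G(D, Q) = D + Q
Z(a) = (-11 + a)²
1/(Z(G(23, 20)) + 781057) = 1/((-11 + (23 + 20))² + 781057) = 1/((-11 + 43)² + 781057) = 1/(32² + 781057) = 1/(1024 + 781057) = 1/782081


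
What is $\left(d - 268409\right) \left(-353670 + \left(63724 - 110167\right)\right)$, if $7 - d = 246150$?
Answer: $205878944376$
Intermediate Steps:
$d = -246143$ ($d = 7 - 246150 = -246143$)
$\left(d - 268409\right) \left(-353670 + \left(63724 - 110167\right)\right) = \left(-246143 - 268409\right) \left(-353670 + \left(63724 - 110167\right)\right) = - 514552 \left(-353670 - 46443\right) = \left(-514552\right) \left(-400113\right) = 205878944376$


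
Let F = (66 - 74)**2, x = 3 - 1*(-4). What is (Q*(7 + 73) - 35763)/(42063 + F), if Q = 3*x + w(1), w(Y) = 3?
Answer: -33843/42127 ≈ -0.80336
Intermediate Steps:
x = 7 (x = 3 + 4 = 7)
F = 64 (F = (-8)**2 = 64)
Q = 24 (Q = 3*7 + 3 = 21 + 3 = 24)
(Q*(7 + 73) - 35763)/(42063 + F) = (24*(7 + 73) - 35763)/(42063 + 64) = (24*80 - 35763)/42127 = (1920 - 35763)*(1/42127) = -33843*1/42127 = -33843/42127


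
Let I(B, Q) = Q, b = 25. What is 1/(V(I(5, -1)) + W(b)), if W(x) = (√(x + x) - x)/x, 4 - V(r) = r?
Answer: 50/199 - 5*√2/398 ≈ 0.23349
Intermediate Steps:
V(r) = 4 - r
W(x) = (-x + √2*√x)/x (W(x) = (√(2*x) - x)/x = (√2*√x - x)/x = (-x + √2*√x)/x)
1/(V(I(5, -1)) + W(b)) = 1/((4 - 1*(-1)) + (-1 + √2/√25)) = 1/((4 + 1) + (-1 + √2*(⅕))) = 1/(5 + (-1 + √2/5)) = 1/(4 + √2/5)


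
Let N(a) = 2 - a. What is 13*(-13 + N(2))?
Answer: -169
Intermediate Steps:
13*(-13 + N(2)) = 13*(-13 + (2 - 1*2)) = 13*(-13 + (2 - 2)) = 13*(-13 + 0) = 13*(-13) = -169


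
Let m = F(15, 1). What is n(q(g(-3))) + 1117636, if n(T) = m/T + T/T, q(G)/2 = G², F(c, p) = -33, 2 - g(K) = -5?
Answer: 109528393/98 ≈ 1.1176e+6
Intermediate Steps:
g(K) = 7 (g(K) = 2 - 1*(-5) = 2 + 5 = 7)
q(G) = 2*G²
m = -33
n(T) = 1 - 33/T (n(T) = -33/T + T/T = -33/T + 1 = 1 - 33/T)
n(q(g(-3))) + 1117636 = (-33 + 2*7²)/((2*7²)) + 1117636 = (-33 + 2*49)/((2*49)) + 1117636 = (-33 + 98)/98 + 1117636 = (1/98)*65 + 1117636 = 65/98 + 1117636 = 109528393/98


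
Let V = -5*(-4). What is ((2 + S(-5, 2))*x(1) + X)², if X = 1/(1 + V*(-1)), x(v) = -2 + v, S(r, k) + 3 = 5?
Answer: 5929/361 ≈ 16.424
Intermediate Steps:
V = 20
S(r, k) = 2 (S(r, k) = -3 + 5 = 2)
X = -1/19 (X = 1/(1 + 20*(-1)) = 1/(1 - 20) = 1/(-19) = -1/19 ≈ -0.052632)
((2 + S(-5, 2))*x(1) + X)² = ((2 + 2)*(-2 + 1) - 1/19)² = (4*(-1) - 1/19)² = (-4 - 1/19)² = (-77/19)² = 5929/361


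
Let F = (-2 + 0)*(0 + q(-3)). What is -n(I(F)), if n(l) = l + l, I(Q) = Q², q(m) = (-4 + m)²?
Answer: -19208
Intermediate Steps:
F = -98 (F = (-2 + 0)*(0 + (-4 - 3)²) = -2*(0 + (-7)²) = -2*(0 + 49) = -2*49 = -98)
n(l) = 2*l
-n(I(F)) = -2*(-98)² = -2*9604 = -1*19208 = -19208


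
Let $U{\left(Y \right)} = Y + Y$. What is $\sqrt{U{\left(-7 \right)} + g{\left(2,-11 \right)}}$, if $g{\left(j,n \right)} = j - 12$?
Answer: $2 i \sqrt{6} \approx 4.899 i$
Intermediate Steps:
$g{\left(j,n \right)} = -12 + j$ ($g{\left(j,n \right)} = j - 12 = -12 + j$)
$U{\left(Y \right)} = 2 Y$
$\sqrt{U{\left(-7 \right)} + g{\left(2,-11 \right)}} = \sqrt{2 \left(-7\right) + \left(-12 + 2\right)} = \sqrt{-14 - 10} = \sqrt{-24} = 2 i \sqrt{6}$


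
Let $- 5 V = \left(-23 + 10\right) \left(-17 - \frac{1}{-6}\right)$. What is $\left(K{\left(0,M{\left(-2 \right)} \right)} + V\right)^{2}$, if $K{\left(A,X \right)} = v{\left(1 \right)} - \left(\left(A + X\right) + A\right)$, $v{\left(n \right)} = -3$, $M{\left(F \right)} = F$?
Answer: $\frac{1803649}{900} \approx 2004.1$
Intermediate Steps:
$V = - \frac{1313}{30}$ ($V = - \frac{\left(-23 + 10\right) \left(-17 - \frac{1}{-6}\right)}{5} = - \frac{\left(-13\right) \left(-17 - - \frac{1}{6}\right)}{5} = - \frac{\left(-13\right) \left(-17 + \frac{1}{6}\right)}{5} = - \frac{\left(-13\right) \left(- \frac{101}{6}\right)}{5} = \left(- \frac{1}{5}\right) \frac{1313}{6} = - \frac{1313}{30} \approx -43.767$)
$K{\left(A,X \right)} = -3 - X - 2 A$ ($K{\left(A,X \right)} = -3 - \left(\left(A + X\right) + A\right) = -3 - \left(X + 2 A\right) = -3 - X - 2 A$)
$\left(K{\left(0,M{\left(-2 \right)} \right)} + V\right)^{2} = \left(\left(-3 - -2 - 0\right) - \frac{1313}{30}\right)^{2} = \left(\left(-3 + 2 + 0\right) - \frac{1313}{30}\right)^{2} = \left(-1 - \frac{1313}{30}\right)^{2} = \left(- \frac{1343}{30}\right)^{2} = \frac{1803649}{900}$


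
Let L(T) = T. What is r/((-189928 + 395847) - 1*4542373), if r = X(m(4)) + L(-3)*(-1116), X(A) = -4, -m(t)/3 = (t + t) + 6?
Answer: -1672/2168227 ≈ -0.00077114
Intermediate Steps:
m(t) = -18 - 6*t (m(t) = -3*((t + t) + 6) = -3*(2*t + 6) = -3*(6 + 2*t) = -18 - 6*t)
r = 3344 (r = -4 - 3*(-1116) = -4 + 3348 = 3344)
r/((-189928 + 395847) - 1*4542373) = 3344/((-189928 + 395847) - 1*4542373) = 3344/(205919 - 4542373) = 3344/(-4336454) = 3344*(-1/4336454) = -1672/2168227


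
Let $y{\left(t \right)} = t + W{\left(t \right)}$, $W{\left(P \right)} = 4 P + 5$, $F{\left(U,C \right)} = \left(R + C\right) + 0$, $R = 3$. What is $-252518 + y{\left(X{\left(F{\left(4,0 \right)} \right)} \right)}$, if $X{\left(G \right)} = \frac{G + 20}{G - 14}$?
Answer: $- \frac{2777758}{11} \approx -2.5252 \cdot 10^{5}$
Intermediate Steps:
$F{\left(U,C \right)} = 3 + C$ ($F{\left(U,C \right)} = \left(3 + C\right) + 0 = 3 + C$)
$X{\left(G \right)} = \frac{20 + G}{-14 + G}$
$W{\left(P \right)} = 5 + 4 P$
$y{\left(t \right)} = 5 + 5 t$ ($y{\left(t \right)} = t + \left(5 + 4 t\right) = 5 + 5 t$)
$-252518 + y{\left(X{\left(F{\left(4,0 \right)} \right)} \right)} = -252518 + \left(5 + 5 \frac{20 + \left(3 + 0\right)}{-14 + \left(3 + 0\right)}\right) = -252518 + \left(5 + 5 \frac{20 + 3}{-14 + 3}\right) = -252518 + \left(5 + 5 \frac{1}{-11} \cdot 23\right) = -252518 + \left(5 + 5 \left(\left(- \frac{1}{11}\right) 23\right)\right) = -252518 + \left(5 + 5 \left(- \frac{23}{11}\right)\right) = -252518 + \left(5 - \frac{115}{11}\right) = -252518 - \frac{60}{11} = - \frac{2777758}{11}$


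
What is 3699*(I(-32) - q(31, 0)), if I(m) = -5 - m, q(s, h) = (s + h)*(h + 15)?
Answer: -1620162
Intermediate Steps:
q(s, h) = (15 + h)*(h + s) (q(s, h) = (h + s)*(15 + h) = (15 + h)*(h + s))
3699*(I(-32) - q(31, 0)) = 3699*((-5 - 1*(-32)) - (0**2 + 15*0 + 15*31 + 0*31)) = 3699*((-5 + 32) - (0 + 0 + 465 + 0)) = 3699*(27 - 1*465) = 3699*(27 - 465) = 3699*(-438) = -1620162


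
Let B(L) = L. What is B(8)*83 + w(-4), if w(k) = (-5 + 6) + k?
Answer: 661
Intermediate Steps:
w(k) = 1 + k
B(8)*83 + w(-4) = 8*83 + (1 - 4) = 664 - 3 = 661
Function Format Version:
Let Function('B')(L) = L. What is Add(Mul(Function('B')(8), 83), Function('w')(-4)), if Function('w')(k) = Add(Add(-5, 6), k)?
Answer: 661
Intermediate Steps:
Function('w')(k) = Add(1, k)
Add(Mul(Function('B')(8), 83), Function('w')(-4)) = Add(Mul(8, 83), Add(1, -4)) = Add(664, -3) = 661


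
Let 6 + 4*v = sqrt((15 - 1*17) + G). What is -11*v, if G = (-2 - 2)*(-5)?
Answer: 33/2 - 33*sqrt(2)/4 ≈ 4.8327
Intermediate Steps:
G = 20 (G = -4*(-5) = 20)
v = -3/2 + 3*sqrt(2)/4 (v = -3/2 + sqrt((15 - 1*17) + 20)/4 = -3/2 + sqrt((15 - 17) + 20)/4 = -3/2 + sqrt(-2 + 20)/4 = -3/2 + sqrt(18)/4 = -3/2 + (3*sqrt(2))/4 = -3/2 + 3*sqrt(2)/4 ≈ -0.43934)
-11*v = -11*(-3/2 + 3*sqrt(2)/4) = 33/2 - 33*sqrt(2)/4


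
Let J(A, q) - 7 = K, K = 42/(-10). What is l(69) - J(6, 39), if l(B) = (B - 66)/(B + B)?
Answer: -639/230 ≈ -2.7783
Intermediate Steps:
K = -21/5 (K = 42*(-⅒) = -21/5 ≈ -4.2000)
J(A, q) = 14/5 (J(A, q) = 7 - 21/5 = 14/5)
l(B) = (-66 + B)/(2*B) (l(B) = (-66 + B)/((2*B)) = (-66 + B)*(1/(2*B)) = (-66 + B)/(2*B))
l(69) - J(6, 39) = (½)*(-66 + 69)/69 - 1*14/5 = (½)*(1/69)*3 - 14/5 = 1/46 - 14/5 = -639/230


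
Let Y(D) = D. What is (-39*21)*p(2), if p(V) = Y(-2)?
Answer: 1638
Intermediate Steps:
p(V) = -2
(-39*21)*p(2) = -39*21*(-2) = -819*(-2) = 1638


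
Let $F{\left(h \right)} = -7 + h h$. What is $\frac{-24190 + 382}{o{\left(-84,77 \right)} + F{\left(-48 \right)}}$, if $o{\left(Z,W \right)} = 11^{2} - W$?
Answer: $- \frac{23808}{2341} \approx -10.17$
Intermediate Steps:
$o{\left(Z,W \right)} = 121 - W$
$F{\left(h \right)} = -7 + h^{2}$
$\frac{-24190 + 382}{o{\left(-84,77 \right)} + F{\left(-48 \right)}} = \frac{-24190 + 382}{\left(121 - 77\right) - \left(7 - \left(-48\right)^{2}\right)} = - \frac{23808}{\left(121 - 77\right) + \left(-7 + 2304\right)} = - \frac{23808}{44 + 2297} = - \frac{23808}{2341}$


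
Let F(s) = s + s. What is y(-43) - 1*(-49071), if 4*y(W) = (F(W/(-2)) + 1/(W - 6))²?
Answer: 118928280/2401 ≈ 49533.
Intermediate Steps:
F(s) = 2*s
y(W) = (1/(-6 + W) - W)²/4 (y(W) = (2*(W/(-2)) + 1/(W - 6))²/4 = (2*(W*(-½)) + 1/(-6 + W))²/4 = (2*(-W/2) + 1/(-6 + W))²/4 = (-W + 1/(-6 + W))²/4 = (1/(-6 + W) - W)²/4)
y(-43) - 1*(-49071) = (1 - 1*(-43)² + 6*(-43))²/(4*(-6 - 43)²) - 1*(-49071) = (¼)*(1 - 1*1849 - 258)²/(-49)² + 49071 = (¼)*(1/2401)*(1 - 1849 - 258)² + 49071 = (¼)*(1/2401)*(-2106)² + 49071 = (¼)*(1/2401)*4435236 + 49071 = 1108809/2401 + 49071 = 118928280/2401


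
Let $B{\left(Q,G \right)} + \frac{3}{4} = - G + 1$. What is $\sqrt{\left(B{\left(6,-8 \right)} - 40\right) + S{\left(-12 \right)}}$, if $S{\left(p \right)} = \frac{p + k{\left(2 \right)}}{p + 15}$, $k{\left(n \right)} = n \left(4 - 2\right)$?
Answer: $\frac{i \sqrt{1239}}{6} \approx 5.8666 i$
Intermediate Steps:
$B{\left(Q,G \right)} = \frac{1}{4} - G$ ($B{\left(Q,G \right)} = - \frac{3}{4} - \left(-1 + G\right) = \frac{1}{4} - G$)
$k{\left(n \right)} = 2 n$ ($k{\left(n \right)} = n 2 = 2 n$)
$S{\left(p \right)} = \frac{4 + p}{15 + p}$ ($S{\left(p \right)} = \frac{p + 2 \cdot 2}{p + 15} = \frac{p + 4}{15 + p} = \frac{4 + p}{15 + p}$)
$\sqrt{\left(B{\left(6,-8 \right)} - 40\right) + S{\left(-12 \right)}} = \sqrt{\left(\left(\frac{1}{4} - -8\right) - 40\right) + \frac{4 - 12}{15 - 12}} = \sqrt{\left(\left(\frac{1}{4} + 8\right) - 40\right) + \frac{1}{3} \left(-8\right)} = \sqrt{\left(\frac{33}{4} - 40\right) + \frac{1}{3} \left(-8\right)} = \sqrt{- \frac{127}{4} - \frac{8}{3}} = \sqrt{- \frac{413}{12}} = \frac{i \sqrt{1239}}{6}$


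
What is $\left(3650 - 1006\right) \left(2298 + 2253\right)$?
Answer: $12032844$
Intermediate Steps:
$\left(3650 - 1006\right) \left(2298 + 2253\right) = 2644 \cdot 4551 = 12032844$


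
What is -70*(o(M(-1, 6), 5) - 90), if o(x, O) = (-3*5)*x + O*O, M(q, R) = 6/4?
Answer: 6125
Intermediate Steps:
M(q, R) = 3/2 (M(q, R) = 6*(¼) = 3/2)
o(x, O) = O² - 15*x (o(x, O) = -15*x + O² = O² - 15*x)
-70*(o(M(-1, 6), 5) - 90) = -70*((5² - 15*3/2) - 90) = -70*((25 - 45/2) - 90) = -70*(5/2 - 90) = -70*(-175/2) = 6125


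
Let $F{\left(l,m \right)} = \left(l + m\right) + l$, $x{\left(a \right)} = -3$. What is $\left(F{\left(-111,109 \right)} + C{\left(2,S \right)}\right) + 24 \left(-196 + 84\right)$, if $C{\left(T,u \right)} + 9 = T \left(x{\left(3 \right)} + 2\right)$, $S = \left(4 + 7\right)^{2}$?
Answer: $-2812$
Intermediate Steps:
$F{\left(l,m \right)} = m + 2 l$
$S = 121$ ($S = 11^{2} = 121$)
$C{\left(T,u \right)} = -9 - T$ ($C{\left(T,u \right)} = -9 + T \left(-3 + 2\right) = -9 + T \left(-1\right) = -9 - T$)
$\left(F{\left(-111,109 \right)} + C{\left(2,S \right)}\right) + 24 \left(-196 + 84\right) = \left(\left(109 + 2 \left(-111\right)\right) - 11\right) + 24 \left(-196 + 84\right) = \left(\left(109 - 222\right) - 11\right) + 24 \left(-112\right) = \left(-113 - 11\right) - 2688 = -124 - 2688 = -2812$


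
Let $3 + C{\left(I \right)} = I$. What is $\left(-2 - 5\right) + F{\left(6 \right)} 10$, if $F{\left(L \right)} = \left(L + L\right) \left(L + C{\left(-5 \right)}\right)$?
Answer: $-247$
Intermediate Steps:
$C{\left(I \right)} = -3 + I$
$F{\left(L \right)} = 2 L \left(-8 + L\right)$ ($F{\left(L \right)} = \left(L + L\right) \left(L - 8\right) = 2 L \left(L - 8\right) = 2 L \left(-8 + L\right)$)
$\left(-2 - 5\right) + F{\left(6 \right)} 10 = \left(-2 - 5\right) + 2 \cdot 6 \left(-8 + 6\right) 10 = -7 + 2 \cdot 6 \left(-2\right) 10 = -7 - 240 = -247$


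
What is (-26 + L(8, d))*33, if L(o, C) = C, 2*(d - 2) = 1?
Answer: -1551/2 ≈ -775.50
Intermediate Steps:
d = 5/2 (d = 2 + (½)*1 = 2 + ½ = 5/2 ≈ 2.5000)
(-26 + L(8, d))*33 = (-26 + 5/2)*33 = -47/2*33 = -1551/2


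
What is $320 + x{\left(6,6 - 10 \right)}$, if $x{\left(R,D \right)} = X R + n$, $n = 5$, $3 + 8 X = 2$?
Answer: $\frac{1297}{4} \approx 324.25$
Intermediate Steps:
$X = - \frac{1}{8}$ ($X = - \frac{3}{8} + \frac{1}{8} \cdot 2 = - \frac{3}{8} + \frac{1}{4} = - \frac{1}{8} \approx -0.125$)
$x{\left(R,D \right)} = 5 - \frac{R}{8}$ ($x{\left(R,D \right)} = - \frac{R}{8} + 5 = 5 - \frac{R}{8}$)
$320 + x{\left(6,6 - 10 \right)} = 320 + \left(5 - \frac{3}{4}\right) = 320 + \frac{17}{4} = \frac{1297}{4}$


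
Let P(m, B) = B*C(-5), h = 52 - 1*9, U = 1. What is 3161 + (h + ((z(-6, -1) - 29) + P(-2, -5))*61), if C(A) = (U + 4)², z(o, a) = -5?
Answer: -6495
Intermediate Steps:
h = 43 (h = 52 - 9 = 43)
C(A) = 25 (C(A) = (1 + 4)² = 5² = 25)
P(m, B) = 25*B (P(m, B) = B*25 = 25*B)
3161 + (h + ((z(-6, -1) - 29) + P(-2, -5))*61) = 3161 + (43 + ((-5 - 29) + 25*(-5))*61) = 3161 + (43 + (-34 - 125)*61) = 3161 + (43 - 159*61) = 3161 + (43 - 9699) = 3161 - 9656 = -6495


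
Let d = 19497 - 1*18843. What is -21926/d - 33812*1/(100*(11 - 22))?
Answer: -250694/89925 ≈ -2.7878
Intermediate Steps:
d = 654 (d = 19497 - 18843 = 654)
-21926/d - 33812*1/(100*(11 - 22)) = -21926/654 - 33812*1/(100*(11 - 22)) = -21926*1/654 - 33812/((-11*100)) = -10963/327 - 33812/(-1100) = -10963/327 - 33812*(-1/1100) = -10963/327 + 8453/275 = -250694/89925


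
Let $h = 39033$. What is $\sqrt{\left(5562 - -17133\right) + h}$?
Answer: $4 \sqrt{3858} \approx 248.45$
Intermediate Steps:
$\sqrt{\left(5562 - -17133\right) + h} = \sqrt{\left(5562 - -17133\right) + 39033} = \sqrt{\left(5562 + 17133\right) + 39033} = \sqrt{22695 + 39033} = \sqrt{61728} = 4 \sqrt{3858}$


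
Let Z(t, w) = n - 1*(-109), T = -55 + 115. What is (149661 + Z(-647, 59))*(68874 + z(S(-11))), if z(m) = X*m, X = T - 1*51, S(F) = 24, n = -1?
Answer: 10347540210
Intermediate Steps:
T = 60
Z(t, w) = 108 (Z(t, w) = -1 - 1*(-109) = -1 + 109 = 108)
X = 9 (X = 60 - 1*51 = 60 - 51 = 9)
z(m) = 9*m
(149661 + Z(-647, 59))*(68874 + z(S(-11))) = (149661 + 108)*(68874 + 9*24) = 149769*(68874 + 216) = 149769*69090 = 10347540210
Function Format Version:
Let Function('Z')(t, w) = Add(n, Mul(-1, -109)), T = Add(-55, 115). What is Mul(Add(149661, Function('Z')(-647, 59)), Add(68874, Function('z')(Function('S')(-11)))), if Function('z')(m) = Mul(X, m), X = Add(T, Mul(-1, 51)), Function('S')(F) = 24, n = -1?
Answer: 10347540210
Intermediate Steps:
T = 60
Function('Z')(t, w) = 108 (Function('Z')(t, w) = Add(-1, Mul(-1, -109)) = Add(-1, 109) = 108)
X = 9 (X = Add(60, Mul(-1, 51)) = Add(60, -51) = 9)
Function('z')(m) = Mul(9, m)
Mul(Add(149661, Function('Z')(-647, 59)), Add(68874, Function('z')(Function('S')(-11)))) = Mul(Add(149661, 108), Add(68874, Mul(9, 24))) = Mul(149769, Add(68874, 216)) = Mul(149769, 69090) = 10347540210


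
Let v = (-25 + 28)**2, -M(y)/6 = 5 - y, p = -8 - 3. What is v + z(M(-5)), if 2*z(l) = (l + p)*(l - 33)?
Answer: 6621/2 ≈ 3310.5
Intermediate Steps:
p = -11
M(y) = -30 + 6*y (M(y) = -6*(5 - y) = -30 + 6*y)
z(l) = (-33 + l)*(-11 + l)/2 (z(l) = ((l - 11)*(l - 33))/2 = ((-11 + l)*(-33 + l))/2 = ((-33 + l)*(-11 + l))/2 = (-33 + l)*(-11 + l)/2)
v = 9 (v = 3**2 = 9)
v + z(M(-5)) = 9 + (363/2 + (-30 + 6*(-5))**2/2 - 22*(-30 + 6*(-5))) = 9 + (363/2 + (-30 - 30)**2/2 - 22*(-30 - 30)) = 9 + (363/2 + (1/2)*(-60)**2 - 22*(-60)) = 9 + (363/2 + (1/2)*3600 + 1320) = 9 + (363/2 + 1800 + 1320) = 9 + 6603/2 = 6621/2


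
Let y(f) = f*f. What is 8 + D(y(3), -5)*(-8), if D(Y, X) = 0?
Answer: 8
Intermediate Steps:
y(f) = f**2
8 + D(y(3), -5)*(-8) = 8 + 0*(-8) = 8 + 0 = 8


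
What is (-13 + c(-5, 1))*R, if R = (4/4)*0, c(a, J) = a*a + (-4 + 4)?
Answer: 0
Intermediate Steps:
c(a, J) = a² (c(a, J) = a² + 0 = a²)
R = 0 (R = (4*(¼))*0 = 1*0 = 0)
(-13 + c(-5, 1))*R = (-13 + (-5)²)*0 = (-13 + 25)*0 = 12*0 = 0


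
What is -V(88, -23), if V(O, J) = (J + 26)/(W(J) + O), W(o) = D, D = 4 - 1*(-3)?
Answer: -3/95 ≈ -0.031579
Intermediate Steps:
D = 7 (D = 4 + 3 = 7)
W(o) = 7
V(O, J) = (26 + J)/(7 + O) (V(O, J) = (J + 26)/(7 + O) = (26 + J)/(7 + O))
-V(88, -23) = -(26 - 23)/(7 + 88) = -3/95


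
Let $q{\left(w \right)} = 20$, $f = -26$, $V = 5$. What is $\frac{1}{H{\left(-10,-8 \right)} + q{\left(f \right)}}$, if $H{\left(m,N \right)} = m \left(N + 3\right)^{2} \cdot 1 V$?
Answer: $- \frac{1}{1230} \approx -0.00081301$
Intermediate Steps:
$H{\left(m,N \right)} = 5 m \left(3 + N\right)^{2}$ ($H{\left(m,N \right)} = m \left(N + 3\right)^{2} \cdot 1 \cdot 5 = m \left(3 + N\right)^{2} \cdot 1 \cdot 5 = m \left(3 + N\right)^{2} \cdot 5 = 5 m \left(3 + N\right)^{2}$)
$\frac{1}{H{\left(-10,-8 \right)} + q{\left(f \right)}} = \frac{1}{5 \left(-10\right) \left(3 - 8\right)^{2} + 20} = \frac{1}{5 \left(-10\right) \left(-5\right)^{2} + 20} = \frac{1}{5 \left(-10\right) 25 + 20} = \frac{1}{-1250 + 20} = \frac{1}{-1230} = - \frac{1}{1230}$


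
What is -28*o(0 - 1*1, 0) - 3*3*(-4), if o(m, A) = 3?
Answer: -48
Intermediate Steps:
-28*o(0 - 1*1, 0) - 3*3*(-4) = -28*3 - 3*3*(-4) = -84 - 9*(-4) = -84 + 36 = -48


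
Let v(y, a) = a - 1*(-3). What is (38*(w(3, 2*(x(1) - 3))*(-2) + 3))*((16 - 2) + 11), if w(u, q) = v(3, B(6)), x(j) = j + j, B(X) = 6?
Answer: -14250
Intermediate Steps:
v(y, a) = 3 + a (v(y, a) = a + 3 = 3 + a)
x(j) = 2*j
w(u, q) = 9 (w(u, q) = 3 + 6 = 9)
(38*(w(3, 2*(x(1) - 3))*(-2) + 3))*((16 - 2) + 11) = (38*(9*(-2) + 3))*((16 - 2) + 11) = (38*(-18 + 3))*(14 + 11) = (38*(-15))*25 = -570*25 = -14250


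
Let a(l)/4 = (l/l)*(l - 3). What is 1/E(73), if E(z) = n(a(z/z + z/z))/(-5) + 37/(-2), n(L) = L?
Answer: -10/177 ≈ -0.056497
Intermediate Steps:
a(l) = -12 + 4*l (a(l) = 4*((l/l)*(l - 3)) = 4*(1*(-3 + l)) = 4*(-3 + l) = -12 + 4*l)
E(z) = -177/10 (E(z) = (-12 + 4*(z/z + z/z))/(-5) + 37/(-2) = (-12 + 4*(1 + 1))*(-⅕) + 37*(-½) = (-12 + 4*2)*(-⅕) - 37/2 = (-12 + 8)*(-⅕) - 37/2 = -4*(-⅕) - 37/2 = ⅘ - 37/2 = -177/10)
1/E(73) = 1/(-177/10) = -10/177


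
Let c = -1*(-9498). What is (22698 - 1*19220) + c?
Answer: 12976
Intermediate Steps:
c = 9498
(22698 - 1*19220) + c = (22698 - 1*19220) + 9498 = (22698 - 19220) + 9498 = 3478 + 9498 = 12976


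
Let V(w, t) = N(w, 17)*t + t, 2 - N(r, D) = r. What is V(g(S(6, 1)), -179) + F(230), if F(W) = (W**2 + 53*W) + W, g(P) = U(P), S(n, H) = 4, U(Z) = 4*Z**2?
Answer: 76239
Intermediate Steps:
N(r, D) = 2 - r
g(P) = 4*P**2
V(w, t) = t + t*(2 - w) (V(w, t) = (2 - w)*t + t = t*(2 - w) + t = t + t*(2 - w))
F(W) = W**2 + 54*W
V(g(S(6, 1)), -179) + F(230) = -179*(3 - 4*4**2) + 230*(54 + 230) = -179*(3 - 4*16) + 230*284 = -179*(3 - 1*64) + 65320 = -179*(3 - 64) + 65320 = -179*(-61) + 65320 = 10919 + 65320 = 76239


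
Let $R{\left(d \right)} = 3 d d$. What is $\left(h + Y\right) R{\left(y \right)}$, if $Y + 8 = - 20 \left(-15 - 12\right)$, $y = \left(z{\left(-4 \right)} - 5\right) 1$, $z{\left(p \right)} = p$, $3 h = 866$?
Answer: $199422$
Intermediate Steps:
$h = \frac{866}{3}$ ($h = \frac{1}{3} \cdot 866 = \frac{866}{3} \approx 288.67$)
$y = -9$ ($y = \left(-4 - 5\right) 1 = \left(-9\right) 1 = -9$)
$R{\left(d \right)} = 3 d^{2}$
$Y = 532$ ($Y = -8 - 20 \left(-15 - 12\right) = -8 - -540 = -8 + 540 = 532$)
$\left(h + Y\right) R{\left(y \right)} = \left(\frac{866}{3} + 532\right) 3 \left(-9\right)^{2} = \frac{2462 \cdot 3 \cdot 81}{3} = \frac{2462}{3} \cdot 243 = 199422$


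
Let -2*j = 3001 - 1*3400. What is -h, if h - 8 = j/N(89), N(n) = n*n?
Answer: -127135/15842 ≈ -8.0252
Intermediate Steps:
j = 399/2 (j = -(3001 - 1*3400)/2 = -(3001 - 3400)/2 = -½*(-399) = 399/2 ≈ 199.50)
N(n) = n²
h = 127135/15842 (h = 8 + 399/(2*(89²)) = 8 + (399/2)/7921 = 8 + (399/2)*(1/7921) = 8 + 399/15842 = 127135/15842 ≈ 8.0252)
-h = -1*127135/15842 = -127135/15842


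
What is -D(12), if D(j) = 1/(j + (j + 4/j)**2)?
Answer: -9/1477 ≈ -0.0060934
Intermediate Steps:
-D(12) = -12**2/(12**3 + (4 + 12**2)**2) = -144/(1728 + (4 + 144)**2) = -144/(1728 + 148**2) = -144/(1728 + 21904) = -144/23632 = -1*9/1477 = -9/1477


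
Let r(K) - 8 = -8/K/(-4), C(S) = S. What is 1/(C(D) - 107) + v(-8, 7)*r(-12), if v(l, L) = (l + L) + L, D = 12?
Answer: 4464/95 ≈ 46.990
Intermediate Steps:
v(l, L) = l + 2*L (v(l, L) = (L + l) + L = l + 2*L)
r(K) = 8 + 2/K (r(K) = 8 - 8/K/(-4) = 8 - 8/K*(-¼) = 8 + 2/K)
1/(C(D) - 107) + v(-8, 7)*r(-12) = 1/(12 - 107) + (-8 + 2*7)*(8 + 2/(-12)) = 1/(-95) + (-8 + 14)*(8 + 2*(-1/12)) = -1/95 + 6*(8 - ⅙) = -1/95 + 6*(47/6) = -1/95 + 47 = 4464/95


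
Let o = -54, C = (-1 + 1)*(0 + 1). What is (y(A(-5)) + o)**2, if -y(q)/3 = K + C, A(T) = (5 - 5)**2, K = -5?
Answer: 1521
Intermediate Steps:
C = 0 (C = 0*1 = 0)
A(T) = 0 (A(T) = 0**2 = 0)
y(q) = 15 (y(q) = -3*(-5 + 0) = -3*(-5) = 15)
(y(A(-5)) + o)**2 = (15 - 54)**2 = (-39)**2 = 1521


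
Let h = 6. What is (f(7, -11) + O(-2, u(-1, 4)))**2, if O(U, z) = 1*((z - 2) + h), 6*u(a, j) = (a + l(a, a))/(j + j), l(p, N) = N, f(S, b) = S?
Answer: 69169/576 ≈ 120.09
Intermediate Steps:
u(a, j) = a/(6*j) (u(a, j) = ((a + a)/(j + j))/6 = ((2*a)/((2*j)))/6 = ((2*a)*(1/(2*j)))/6 = (a/j)/6 = a/(6*j))
O(U, z) = 4 + z (O(U, z) = 1*((z - 2) + 6) = 1*((-2 + z) + 6) = 1*(4 + z) = 4 + z)
(f(7, -11) + O(-2, u(-1, 4)))**2 = (7 + (4 + (1/6)*(-1)/4))**2 = (7 + (4 + (1/6)*(-1)*(1/4)))**2 = (7 + (4 - 1/24))**2 = (7 + 95/24)**2 = (263/24)**2 = 69169/576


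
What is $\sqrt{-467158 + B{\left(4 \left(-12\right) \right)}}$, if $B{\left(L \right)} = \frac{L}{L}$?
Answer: $i \sqrt{467157} \approx 683.49 i$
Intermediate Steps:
$B{\left(L \right)} = 1$
$\sqrt{-467158 + B{\left(4 \left(-12\right) \right)}} = \sqrt{-467158 + 1} = \sqrt{-467157} = i \sqrt{467157}$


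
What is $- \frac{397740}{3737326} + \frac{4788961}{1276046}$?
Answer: $\frac{8695186961123}{2384499946498} \approx 3.6465$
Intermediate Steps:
$- \frac{397740}{3737326} + \frac{4788961}{1276046} = \left(-397740\right) \frac{1}{3737326} + 4788961 \cdot \frac{1}{1276046} = - \frac{198870}{1868663} + \frac{4788961}{1276046} = \frac{8695186961123}{2384499946498}$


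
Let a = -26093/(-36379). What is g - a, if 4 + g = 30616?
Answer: 1113607855/36379 ≈ 30611.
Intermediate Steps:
a = 26093/36379 (a = -26093*(-1/36379) = 26093/36379 ≈ 0.71725)
g = 30612 (g = -4 + 30616 = 30612)
g - a = 30612 - 1*26093/36379 = 30612 - 26093/36379 = 1113607855/36379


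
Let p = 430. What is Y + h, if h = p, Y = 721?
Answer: 1151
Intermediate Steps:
h = 430
Y + h = 721 + 430 = 1151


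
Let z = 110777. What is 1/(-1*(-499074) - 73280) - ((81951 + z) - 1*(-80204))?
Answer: -116212808007/425794 ≈ -2.7293e+5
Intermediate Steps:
1/(-1*(-499074) - 73280) - ((81951 + z) - 1*(-80204)) = 1/(-1*(-499074) - 73280) - ((81951 + 110777) - 1*(-80204)) = 1/(499074 - 73280) - (192728 + 80204) = 1/425794 - 1*272932 = 1/425794 - 272932 = -116212808007/425794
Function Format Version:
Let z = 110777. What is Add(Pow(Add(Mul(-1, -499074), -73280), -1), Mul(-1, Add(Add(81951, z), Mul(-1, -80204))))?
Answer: Rational(-116212808007, 425794) ≈ -2.7293e+5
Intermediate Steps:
Add(Pow(Add(Mul(-1, -499074), -73280), -1), Mul(-1, Add(Add(81951, z), Mul(-1, -80204)))) = Add(Pow(Add(Mul(-1, -499074), -73280), -1), Mul(-1, Add(Add(81951, 110777), Mul(-1, -80204)))) = Add(Pow(Add(499074, -73280), -1), Mul(-1, Add(192728, 80204))) = Add(Pow(425794, -1), Mul(-1, 272932)) = Add(Rational(1, 425794), -272932) = Rational(-116212808007, 425794)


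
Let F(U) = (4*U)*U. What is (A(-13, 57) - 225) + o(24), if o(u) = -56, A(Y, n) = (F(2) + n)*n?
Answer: 3880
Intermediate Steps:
F(U) = 4*U²
A(Y, n) = n*(16 + n) (A(Y, n) = (4*2² + n)*n = (4*4 + n)*n = (16 + n)*n = n*(16 + n))
(A(-13, 57) - 225) + o(24) = (57*(16 + 57) - 225) - 56 = (57*73 - 225) - 56 = (4161 - 225) - 56 = 3936 - 56 = 3880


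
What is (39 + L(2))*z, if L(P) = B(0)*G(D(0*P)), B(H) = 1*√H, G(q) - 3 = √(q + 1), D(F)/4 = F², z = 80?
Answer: 3120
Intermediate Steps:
D(F) = 4*F²
G(q) = 3 + √(1 + q) (G(q) = 3 + √(q + 1) = 3 + √(1 + q))
B(H) = √H
L(P) = 0 (L(P) = √0*(3 + √(1 + 4*(0*P)²)) = 0*(3 + √(1 + 4*0²)) = 0*(3 + √(1 + 4*0)) = 0*(3 + √(1 + 0)) = 0*(3 + √1) = 0*(3 + 1) = 0*4 = 0)
(39 + L(2))*z = (39 + 0)*80 = 39*80 = 3120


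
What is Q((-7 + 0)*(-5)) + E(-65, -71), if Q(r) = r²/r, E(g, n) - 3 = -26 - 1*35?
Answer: -23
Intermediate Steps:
E(g, n) = -58 (E(g, n) = 3 + (-26 - 1*35) = 3 + (-26 - 35) = 3 - 61 = -58)
Q(r) = r
Q((-7 + 0)*(-5)) + E(-65, -71) = (-7 + 0)*(-5) - 58 = -7*(-5) - 58 = 35 - 58 = -23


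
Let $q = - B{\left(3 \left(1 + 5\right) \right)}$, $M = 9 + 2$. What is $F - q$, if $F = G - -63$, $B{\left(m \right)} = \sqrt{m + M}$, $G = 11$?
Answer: $74 + \sqrt{29} \approx 79.385$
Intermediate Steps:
$M = 11$
$B{\left(m \right)} = \sqrt{11 + m}$ ($B{\left(m \right)} = \sqrt{m + 11} = \sqrt{11 + m}$)
$q = - \sqrt{29}$ ($q = - \sqrt{11 + 3 \left(1 + 5\right)} = - \sqrt{11 + 3 \cdot 6} = - \sqrt{11 + 18} = - \sqrt{29} \approx -5.3852$)
$F = 74$ ($F = 11 - -63 = 11 + 63 = 74$)
$F - q = 74 - - \sqrt{29} = 74 + \sqrt{29}$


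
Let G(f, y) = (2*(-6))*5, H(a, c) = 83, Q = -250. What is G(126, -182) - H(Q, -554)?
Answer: -143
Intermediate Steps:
G(f, y) = -60 (G(f, y) = -12*5 = -60)
G(126, -182) - H(Q, -554) = -60 - 1*83 = -60 - 83 = -143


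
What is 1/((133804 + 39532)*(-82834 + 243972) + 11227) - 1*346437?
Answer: -9676341406929014/27931027595 ≈ -3.4644e+5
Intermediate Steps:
1/((133804 + 39532)*(-82834 + 243972) + 11227) - 1*346437 = 1/(173336*161138 + 11227) - 346437 = 1/(27931016368 + 11227) - 346437 = 1/27931027595 - 346437 = -9676341406929014/27931027595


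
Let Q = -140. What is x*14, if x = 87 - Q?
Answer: 3178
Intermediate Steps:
x = 227 (x = 87 - 1*(-140) = 87 + 140 = 227)
x*14 = 227*14 = 3178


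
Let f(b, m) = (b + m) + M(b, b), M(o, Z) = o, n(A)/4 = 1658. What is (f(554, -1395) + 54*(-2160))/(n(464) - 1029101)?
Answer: 116927/1022469 ≈ 0.11436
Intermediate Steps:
n(A) = 6632 (n(A) = 4*1658 = 6632)
f(b, m) = m + 2*b (f(b, m) = (b + m) + b = m + 2*b)
(f(554, -1395) + 54*(-2160))/(n(464) - 1029101) = ((-1395 + 2*554) + 54*(-2160))/(6632 - 1029101) = ((-1395 + 1108) - 116640)/(-1022469) = (-287 - 116640)*(-1/1022469) = -116927*(-1/1022469) = 116927/1022469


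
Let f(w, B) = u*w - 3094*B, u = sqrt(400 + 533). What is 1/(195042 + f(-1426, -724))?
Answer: 1217549/2963902518248 + 713*sqrt(933)/2963902518248 ≈ 4.1814e-7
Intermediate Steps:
u = sqrt(933) ≈ 30.545
f(w, B) = -3094*B + w*sqrt(933) (f(w, B) = sqrt(933)*w - 3094*B = w*sqrt(933) - 3094*B = -3094*B + w*sqrt(933))
1/(195042 + f(-1426, -724)) = 1/(195042 + (-3094*(-724) - 1426*sqrt(933))) = 1/(195042 + (2240056 - 1426*sqrt(933))) = 1/(2435098 - 1426*sqrt(933))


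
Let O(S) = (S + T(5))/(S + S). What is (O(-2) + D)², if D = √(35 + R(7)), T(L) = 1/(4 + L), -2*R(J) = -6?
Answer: 49537/1296 + 17*√38/18 ≈ 44.045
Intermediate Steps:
R(J) = 3 (R(J) = -½*(-6) = 3)
D = √38 (D = √(35 + 3) = √38 ≈ 6.1644)
O(S) = (⅑ + S)/(2*S) (O(S) = (S + 1/(4 + 5))/(S + S) = (S + 1/9)/((2*S)) = (S + ⅑)*(1/(2*S)) = (⅑ + S)*(1/(2*S)) = (⅑ + S)/(2*S))
(O(-2) + D)² = ((1/18)*(1 + 9*(-2))/(-2) + √38)² = ((1/18)*(-½)*(1 - 18) + √38)² = ((1/18)*(-½)*(-17) + √38)² = (17/36 + √38)²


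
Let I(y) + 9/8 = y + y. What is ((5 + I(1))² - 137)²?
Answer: 43020481/4096 ≈ 10503.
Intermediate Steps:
I(y) = -9/8 + 2*y (I(y) = -9/8 + (y + y) = -9/8 + 2*y)
((5 + I(1))² - 137)² = ((5 + (-9/8 + 2*1))² - 137)² = ((5 + (-9/8 + 2))² - 137)² = ((5 + 7/8)² - 137)² = ((47/8)² - 137)² = (2209/64 - 137)² = (-6559/64)² = 43020481/4096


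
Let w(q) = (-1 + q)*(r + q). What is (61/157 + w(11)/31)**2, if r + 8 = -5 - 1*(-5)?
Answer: 43573201/23687689 ≈ 1.8395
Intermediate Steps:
r = -8 (r = -8 + (-5 - 1*(-5)) = -8 + (-5 + 5) = -8 + 0 = -8)
w(q) = (-1 + q)*(-8 + q)
(61/157 + w(11)/31)**2 = (61/157 + (8 + 11**2 - 9*11)/31)**2 = (61*(1/157) + (8 + 121 - 99)*(1/31))**2 = (61/157 + 30*(1/31))**2 = (61/157 + 30/31)**2 = (6601/4867)**2 = 43573201/23687689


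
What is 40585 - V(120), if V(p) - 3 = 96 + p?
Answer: 40366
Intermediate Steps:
V(p) = 99 + p (V(p) = 3 + (96 + p) = 99 + p)
40585 - V(120) = 40585 - (99 + 120) = 40585 - 1*219 = 40585 - 219 = 40366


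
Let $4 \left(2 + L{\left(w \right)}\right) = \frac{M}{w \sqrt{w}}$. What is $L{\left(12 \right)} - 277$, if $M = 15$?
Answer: $-279 + \frac{5 \sqrt{3}}{96} \approx -278.91$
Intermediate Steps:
$L{\left(w \right)} = -2 + \frac{15}{4 w^{\frac{3}{2}}}$ ($L{\left(w \right)} = -2 + \frac{15 \frac{1}{w \sqrt{w}}}{4} = -2 + \frac{15 \frac{1}{w^{\frac{3}{2}}}}{4} = -2 + \frac{15}{4 w^{\frac{3}{2}}}$)
$L{\left(12 \right)} - 277 = \left(-2 + \frac{15}{4 \cdot 24 \sqrt{3}}\right) - 277 = \left(-2 + \frac{15 \frac{\sqrt{3}}{72}}{4}\right) - 277 = \left(-2 + \frac{5 \sqrt{3}}{96}\right) - 277 = -279 + \frac{5 \sqrt{3}}{96}$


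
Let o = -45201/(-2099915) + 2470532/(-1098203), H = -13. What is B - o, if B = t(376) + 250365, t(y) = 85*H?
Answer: 574831838068549677/2306132952745 ≈ 2.4926e+5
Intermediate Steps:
t(y) = -1105 (t(y) = 85*(-13) = -1105)
B = 249260 (B = -1105 + 250365 = 249260)
o = -5138267330977/2306132952745 (o = -45201*(-1/2099915) + 2470532*(-1/1098203) = 45201/2099915 - 2470532/1098203 = -5138267330977/2306132952745 ≈ -2.2281)
B - o = 249260 - 1*(-5138267330977/2306132952745) = 249260 + 5138267330977/2306132952745 = 574831838068549677/2306132952745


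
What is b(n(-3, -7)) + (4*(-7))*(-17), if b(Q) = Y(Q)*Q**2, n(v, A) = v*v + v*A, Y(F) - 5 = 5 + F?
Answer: 36476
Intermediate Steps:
Y(F) = 10 + F (Y(F) = 5 + (5 + F) = 10 + F)
n(v, A) = v**2 + A*v
b(Q) = Q**2*(10 + Q) (b(Q) = (10 + Q)*Q**2 = Q**2*(10 + Q))
b(n(-3, -7)) + (4*(-7))*(-17) = (-3*(-7 - 3))**2*(10 - 3*(-7 - 3)) + (4*(-7))*(-17) = (-3*(-10))**2*(10 - 3*(-10)) - 28*(-17) = 30**2*(10 + 30) + 476 = 900*40 + 476 = 36000 + 476 = 36476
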